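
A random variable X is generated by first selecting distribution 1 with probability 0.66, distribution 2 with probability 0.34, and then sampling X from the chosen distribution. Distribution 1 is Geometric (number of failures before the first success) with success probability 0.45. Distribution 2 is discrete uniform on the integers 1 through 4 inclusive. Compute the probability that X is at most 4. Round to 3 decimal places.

Conditional on each component, P(X ≤ 4): 1: 0.949672; 2: 1.
By total probability, P(X ≤ 4) = 0.66·0.949672 + 0.34·1 = 0.966783.

0.967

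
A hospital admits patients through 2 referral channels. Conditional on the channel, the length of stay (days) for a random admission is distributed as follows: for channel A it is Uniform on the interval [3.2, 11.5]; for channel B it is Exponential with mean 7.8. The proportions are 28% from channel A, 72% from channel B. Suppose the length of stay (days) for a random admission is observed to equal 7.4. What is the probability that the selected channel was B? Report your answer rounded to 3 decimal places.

Likelihoods f(7.4 | ·): A: 0.120482; B: 0.0496458.
Posterior ∝ prior × likelihood. Numerator for B: 0.72·0.0496458 = 0.035745.
Normalizing constant: 0.28·0.120482 + 0.72·0.0496458 = 0.0694799.
P(B | observation) = 0.035745 / 0.0694799 = 0.514465.

0.514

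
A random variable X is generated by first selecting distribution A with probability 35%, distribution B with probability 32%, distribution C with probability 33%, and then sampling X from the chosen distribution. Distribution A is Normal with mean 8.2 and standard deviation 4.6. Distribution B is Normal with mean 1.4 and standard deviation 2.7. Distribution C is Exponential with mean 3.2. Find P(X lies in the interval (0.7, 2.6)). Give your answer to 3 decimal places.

0.227

Conditional on each component, P(0.7 < X < 2.6): A: 0.0602229; B: 0.273922; C: 0.359775.
By total probability, P(0.7 < X < 2.6) = 0.35·0.0602229 + 0.32·0.273922 + 0.33·0.359775 = 0.227459.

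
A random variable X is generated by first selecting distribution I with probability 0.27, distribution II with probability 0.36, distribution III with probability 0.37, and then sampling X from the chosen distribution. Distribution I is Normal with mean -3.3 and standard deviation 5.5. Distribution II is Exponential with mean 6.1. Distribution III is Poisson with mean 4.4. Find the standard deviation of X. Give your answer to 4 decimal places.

Per component, I: μ=-3.3, E[X²]=41.14; II: μ=6.1, E[X²]=74.42; III: μ=4.4, E[X²]=23.76.
E[X] = 0.27·-3.3 + 0.36·6.1 + 0.37·4.4 = 2.933.
E[X²] = 0.27·41.14 + 0.36·74.42 + 0.37·23.76 = 46.6902.
Var(X) = E[X²] − (E[X])² = 46.6902 − 8.60249 = 38.0877.
SD(X) = √38.0877 = 6.17152.

6.1715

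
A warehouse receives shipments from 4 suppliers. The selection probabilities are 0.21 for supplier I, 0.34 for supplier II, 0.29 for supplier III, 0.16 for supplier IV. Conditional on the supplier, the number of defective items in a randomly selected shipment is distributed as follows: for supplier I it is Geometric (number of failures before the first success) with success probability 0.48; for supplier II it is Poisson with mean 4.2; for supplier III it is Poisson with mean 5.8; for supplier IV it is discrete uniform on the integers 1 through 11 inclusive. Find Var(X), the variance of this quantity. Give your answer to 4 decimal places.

8.4751

Per component, I: μ=1.08333, E[X²]=3.43056; II: μ=4.2, E[X²]=21.84; III: μ=5.8, E[X²]=39.44; IV: μ=6, E[X²]=46.
E[X] = 0.21·1.08333 + 0.34·4.2 + 0.29·5.8 + 0.16·6 = 4.2975.
E[X²] = 0.21·3.43056 + 0.34·21.84 + 0.29·39.44 + 0.16·46 = 26.9436.
Var(X) = E[X²] − (E[X])² = 26.9436 − 18.4685 = 8.47511.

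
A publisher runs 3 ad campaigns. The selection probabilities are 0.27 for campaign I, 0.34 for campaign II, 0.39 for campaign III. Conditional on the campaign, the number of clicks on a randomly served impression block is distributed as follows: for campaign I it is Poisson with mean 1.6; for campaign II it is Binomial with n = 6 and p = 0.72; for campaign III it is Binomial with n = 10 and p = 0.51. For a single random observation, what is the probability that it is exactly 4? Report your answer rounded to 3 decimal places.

Conditional on each campaign, P(X = 4): I: 0.0551312; II: 0.316037; III: 0.196642.
By total probability, P(X = 4) = 0.27·0.0551312 + 0.34·0.316037 + 0.39·0.196642 = 0.199028.

0.199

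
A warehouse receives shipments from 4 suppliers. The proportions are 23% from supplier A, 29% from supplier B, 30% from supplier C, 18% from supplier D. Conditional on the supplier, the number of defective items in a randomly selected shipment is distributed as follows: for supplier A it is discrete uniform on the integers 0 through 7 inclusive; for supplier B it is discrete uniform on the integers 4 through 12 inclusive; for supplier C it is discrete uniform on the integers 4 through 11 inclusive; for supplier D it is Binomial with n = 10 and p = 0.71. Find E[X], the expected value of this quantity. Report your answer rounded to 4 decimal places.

Component means — A: 3.5; B: 8; C: 7.5; D: 7.1.
E[X] = 0.23·3.5 + 0.29·8 + 0.3·7.5 + 0.18·7.1 = 6.653.

6.6530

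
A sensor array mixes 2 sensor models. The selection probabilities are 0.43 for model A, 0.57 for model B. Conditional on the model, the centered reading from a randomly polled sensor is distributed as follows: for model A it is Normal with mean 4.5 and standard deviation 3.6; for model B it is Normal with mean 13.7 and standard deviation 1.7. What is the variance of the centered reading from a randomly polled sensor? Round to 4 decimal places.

Per component, A: μ=4.5, E[X²]=33.21; B: μ=13.7, E[X²]=190.58.
E[X] = 0.43·4.5 + 0.57·13.7 = 9.744.
E[X²] = 0.43·33.21 + 0.57·190.58 = 122.911.
Var(X) = E[X²] − (E[X])² = 122.911 − 94.9455 = 27.9654.

27.9654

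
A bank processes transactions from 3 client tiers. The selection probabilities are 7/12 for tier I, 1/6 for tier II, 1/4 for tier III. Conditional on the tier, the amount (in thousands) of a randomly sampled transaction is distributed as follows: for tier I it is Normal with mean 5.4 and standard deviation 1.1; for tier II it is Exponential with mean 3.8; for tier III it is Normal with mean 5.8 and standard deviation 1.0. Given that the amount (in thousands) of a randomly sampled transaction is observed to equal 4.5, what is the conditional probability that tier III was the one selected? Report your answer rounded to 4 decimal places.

Likelihoods f(4.5 | ·): I: 0.25951; II: 0.0805231; III: 0.171369.
Posterior ∝ prior × likelihood. Numerator for III: 0.25·0.171369 = 0.0428421.
Normalizing constant: 0.583333·0.25951 + 0.166667·0.0805231 + 0.25·0.171369 = 0.207644.
P(III | observation) = 0.0428421 / 0.207644 = 0.206325.

0.2063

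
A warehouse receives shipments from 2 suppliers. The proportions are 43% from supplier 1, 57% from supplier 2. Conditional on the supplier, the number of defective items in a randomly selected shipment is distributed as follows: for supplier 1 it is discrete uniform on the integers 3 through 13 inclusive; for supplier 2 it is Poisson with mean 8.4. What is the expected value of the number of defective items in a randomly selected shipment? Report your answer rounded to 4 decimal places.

8.2280

Component means — 1: 8; 2: 8.4.
E[X] = 0.43·8 + 0.57·8.4 = 8.228.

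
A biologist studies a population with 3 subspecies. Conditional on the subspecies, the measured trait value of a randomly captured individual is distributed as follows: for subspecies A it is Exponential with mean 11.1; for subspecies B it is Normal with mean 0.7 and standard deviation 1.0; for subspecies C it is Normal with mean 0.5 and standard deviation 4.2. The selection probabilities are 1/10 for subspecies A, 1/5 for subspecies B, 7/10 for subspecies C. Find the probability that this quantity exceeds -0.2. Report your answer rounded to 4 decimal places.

Conditional on each subspecies, P(X > -0.2): A: 1; B: 0.81594; C: 0.566184.
By total probability, P(X > -0.2) = 0.1·1 + 0.2·0.81594 + 0.7·0.566184 = 0.659517.

0.6595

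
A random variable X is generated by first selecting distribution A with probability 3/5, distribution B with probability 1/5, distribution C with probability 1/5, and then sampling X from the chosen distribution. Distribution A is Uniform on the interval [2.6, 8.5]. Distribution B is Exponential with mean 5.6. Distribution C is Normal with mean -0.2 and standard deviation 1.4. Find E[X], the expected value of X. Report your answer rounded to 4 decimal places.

Component means — A: 5.55; B: 5.6; C: -0.2.
E[X] = 0.6·5.55 + 0.2·5.6 + 0.2·-0.2 = 4.41.

4.4100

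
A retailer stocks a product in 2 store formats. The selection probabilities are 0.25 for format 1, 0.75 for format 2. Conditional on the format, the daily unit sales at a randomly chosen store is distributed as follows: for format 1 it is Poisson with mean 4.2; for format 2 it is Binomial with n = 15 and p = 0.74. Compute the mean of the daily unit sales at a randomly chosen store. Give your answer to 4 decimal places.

Component means — 1: 4.2; 2: 11.1.
E[X] = 0.25·4.2 + 0.75·11.1 = 9.375.

9.3750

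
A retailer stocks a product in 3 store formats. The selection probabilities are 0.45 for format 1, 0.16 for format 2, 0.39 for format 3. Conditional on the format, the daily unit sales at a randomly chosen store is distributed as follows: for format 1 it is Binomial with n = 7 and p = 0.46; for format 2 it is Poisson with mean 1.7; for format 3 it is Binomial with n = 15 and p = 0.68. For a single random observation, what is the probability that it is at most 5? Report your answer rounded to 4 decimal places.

Conditional on each format, P(X ≤ 5): 1: 0.959829; 2: 0.992001; 3: 0.00615148.
By total probability, P(X ≤ 5) = 0.45·0.959829 + 0.16·0.992001 + 0.39·0.00615148 = 0.593042.

0.5930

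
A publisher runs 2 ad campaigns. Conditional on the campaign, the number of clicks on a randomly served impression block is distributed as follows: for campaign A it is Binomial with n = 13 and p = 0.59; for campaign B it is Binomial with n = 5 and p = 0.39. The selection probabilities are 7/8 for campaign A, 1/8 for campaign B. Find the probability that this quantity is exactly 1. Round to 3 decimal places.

Conditional on each campaign, P(X = 1): A: 0.000173062; B: 0.269994.
By total probability, P(X = 1) = 0.875·0.000173062 + 0.125·0.269994 = 0.0339007.

0.034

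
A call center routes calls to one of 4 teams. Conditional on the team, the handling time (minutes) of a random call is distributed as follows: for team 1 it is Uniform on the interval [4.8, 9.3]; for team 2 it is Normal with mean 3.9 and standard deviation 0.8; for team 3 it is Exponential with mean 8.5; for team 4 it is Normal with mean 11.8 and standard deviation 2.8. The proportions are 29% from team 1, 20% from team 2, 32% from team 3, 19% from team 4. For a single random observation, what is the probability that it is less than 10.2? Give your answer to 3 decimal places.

0.768

Conditional on each team, P(X < 10.2): 1: 1; 2: 1; 3: 0.698806; 4: 0.283855.
By total probability, P(X < 10.2) = 0.29·1 + 0.2·1 + 0.32·0.698806 + 0.19·0.283855 = 0.76755.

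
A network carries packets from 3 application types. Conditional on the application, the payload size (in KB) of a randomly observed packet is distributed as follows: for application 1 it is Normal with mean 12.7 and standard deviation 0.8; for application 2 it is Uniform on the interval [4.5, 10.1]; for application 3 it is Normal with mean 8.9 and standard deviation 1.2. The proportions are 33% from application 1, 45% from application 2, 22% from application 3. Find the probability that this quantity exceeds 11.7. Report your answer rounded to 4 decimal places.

0.2973

Conditional on each application, P(X > 11.7): 1: 0.89435; 2: 0; 3: 0.00981533.
By total probability, P(X > 11.7) = 0.33·0.89435 + 0.45·0 + 0.22·0.00981533 = 0.297295.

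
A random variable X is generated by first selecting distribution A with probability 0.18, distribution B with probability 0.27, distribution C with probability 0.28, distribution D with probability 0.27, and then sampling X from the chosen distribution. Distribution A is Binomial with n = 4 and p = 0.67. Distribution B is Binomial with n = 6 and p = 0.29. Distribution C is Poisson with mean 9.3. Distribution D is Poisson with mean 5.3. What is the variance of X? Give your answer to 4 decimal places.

13.5674

Per component, A: μ=2.68, E[X²]=8.0668; B: μ=1.74, E[X²]=4.263; C: μ=9.3, E[X²]=95.79; D: μ=5.3, E[X²]=33.39.
E[X] = 0.18·2.68 + 0.27·1.74 + 0.28·9.3 + 0.27·5.3 = 4.9872.
E[X²] = 0.18·8.0668 + 0.27·4.263 + 0.28·95.79 + 0.27·33.39 = 38.4395.
Var(X) = E[X²] − (E[X])² = 38.4395 − 24.8722 = 13.5674.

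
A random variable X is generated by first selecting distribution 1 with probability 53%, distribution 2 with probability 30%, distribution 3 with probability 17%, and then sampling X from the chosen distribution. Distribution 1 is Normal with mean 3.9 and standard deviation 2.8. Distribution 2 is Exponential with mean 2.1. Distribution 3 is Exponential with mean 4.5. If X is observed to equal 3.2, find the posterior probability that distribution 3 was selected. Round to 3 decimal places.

0.151

Likelihoods f(3.2 | ·): 1: 0.138096; 2: 0.103753; 3: 0.109133.
Posterior ∝ prior × likelihood. Numerator for 3: 0.17·0.109133 = 0.0185526.
Normalizing constant: 0.53·0.138096 + 0.3·0.103753 + 0.17·0.109133 = 0.122869.
P(3 | observation) = 0.0185526 / 0.122869 = 0.150995.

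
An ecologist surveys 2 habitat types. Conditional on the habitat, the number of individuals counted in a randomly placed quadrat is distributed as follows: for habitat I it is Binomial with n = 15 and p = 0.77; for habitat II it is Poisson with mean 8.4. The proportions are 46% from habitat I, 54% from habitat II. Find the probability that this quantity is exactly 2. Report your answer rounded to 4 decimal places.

0.0043

Conditional on each habitat, P(X = 2): I: 3.13785e-07; II: 0.00793332.
By total probability, P(X = 2) = 0.46·3.13785e-07 + 0.54·0.00793332 = 0.00428414.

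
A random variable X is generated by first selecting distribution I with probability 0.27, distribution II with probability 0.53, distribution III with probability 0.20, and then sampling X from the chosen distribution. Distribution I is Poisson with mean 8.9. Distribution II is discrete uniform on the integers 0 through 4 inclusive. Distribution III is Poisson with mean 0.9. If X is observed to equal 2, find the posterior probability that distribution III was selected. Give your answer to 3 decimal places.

Likelihoods P(X=2 | ·): I: 0.00540168; II: 0.2; III: 0.164661.
Posterior ∝ prior × likelihood. Numerator for III: 0.2·0.164661 = 0.0329321.
Normalizing constant: 0.27·0.00540168 + 0.53·0.2 + 0.2·0.164661 = 0.140391.
P(III | observation) = 0.0329321 / 0.140391 = 0.234575.

0.235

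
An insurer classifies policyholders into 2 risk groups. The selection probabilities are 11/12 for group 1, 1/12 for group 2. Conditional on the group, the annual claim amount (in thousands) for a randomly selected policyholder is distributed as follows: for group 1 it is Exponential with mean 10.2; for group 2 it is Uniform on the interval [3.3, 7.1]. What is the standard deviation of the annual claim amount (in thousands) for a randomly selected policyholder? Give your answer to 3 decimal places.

Per component, 1: μ=10.2, E[X²]=208.08; 2: μ=5.2, E[X²]=28.2433.
E[X] = 0.916667·10.2 + 0.0833333·5.2 = 9.78333.
E[X²] = 0.916667·208.08 + 0.0833333·28.2433 = 193.094.
Var(X) = E[X²] − (E[X])² = 193.094 − 95.7136 = 97.38.
SD(X) = √97.38 = 9.86813.

9.868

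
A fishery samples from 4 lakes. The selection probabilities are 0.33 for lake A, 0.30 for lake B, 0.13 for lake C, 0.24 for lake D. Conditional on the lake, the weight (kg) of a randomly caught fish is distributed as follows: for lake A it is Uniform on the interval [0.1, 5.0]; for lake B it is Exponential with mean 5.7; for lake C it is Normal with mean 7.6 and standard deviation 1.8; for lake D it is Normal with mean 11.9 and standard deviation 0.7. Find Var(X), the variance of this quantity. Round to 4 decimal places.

23.4317

Per component, A: μ=2.55, E[X²]=8.50333; B: μ=5.7, E[X²]=64.98; C: μ=7.6, E[X²]=61; D: μ=11.9, E[X²]=142.1.
E[X] = 0.33·2.55 + 0.3·5.7 + 0.13·7.6 + 0.24·11.9 = 6.3955.
E[X²] = 0.33·8.50333 + 0.3·64.98 + 0.13·61 + 0.24·142.1 = 64.3341.
Var(X) = E[X²] − (E[X])² = 64.3341 − 40.9024 = 23.4317.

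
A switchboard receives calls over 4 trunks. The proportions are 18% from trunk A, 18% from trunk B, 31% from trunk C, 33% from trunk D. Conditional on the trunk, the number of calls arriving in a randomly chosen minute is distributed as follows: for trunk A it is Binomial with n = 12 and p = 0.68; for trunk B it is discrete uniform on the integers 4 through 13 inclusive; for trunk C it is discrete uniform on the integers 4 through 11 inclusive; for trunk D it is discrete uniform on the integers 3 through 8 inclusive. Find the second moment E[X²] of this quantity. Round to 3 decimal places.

56.955

For each component E[X²] = Var + (mean)², giving A: 69.1968; B: 80.5; C: 61.5; D: 33.1667.
Overall E[X²] = 0.18·69.1968 + 0.18·80.5 + 0.31·61.5 + 0.33·33.1667 = 56.9554.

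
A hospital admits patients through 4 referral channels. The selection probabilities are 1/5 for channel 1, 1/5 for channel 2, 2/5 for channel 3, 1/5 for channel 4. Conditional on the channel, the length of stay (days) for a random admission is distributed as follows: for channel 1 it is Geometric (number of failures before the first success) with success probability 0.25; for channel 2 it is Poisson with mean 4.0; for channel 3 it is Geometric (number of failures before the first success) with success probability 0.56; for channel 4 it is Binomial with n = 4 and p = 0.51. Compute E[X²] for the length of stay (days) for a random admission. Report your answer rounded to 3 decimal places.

10.040

For each component E[X²] = Var + (mean)², giving 1: 21; 2: 20; 3: 2.02041; 4: 5.1612.
Overall E[X²] = 0.2·21 + 0.2·20 + 0.4·2.02041 + 0.2·5.1612 = 10.0404.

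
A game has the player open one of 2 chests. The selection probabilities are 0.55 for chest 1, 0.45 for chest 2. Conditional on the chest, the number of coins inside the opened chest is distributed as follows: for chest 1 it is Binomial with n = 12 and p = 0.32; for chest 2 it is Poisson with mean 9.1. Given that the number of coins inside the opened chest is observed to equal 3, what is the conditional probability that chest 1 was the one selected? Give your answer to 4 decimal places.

0.9513

Likelihoods P(X=3 | ·): 1: 0.224106; 2: 0.0140247.
Posterior ∝ prior × likelihood. Numerator for 1: 0.55·0.224106 = 0.123258.
Normalizing constant: 0.55·0.224106 + 0.45·0.0140247 = 0.129569.
P(1 | observation) = 0.123258 / 0.129569 = 0.951292.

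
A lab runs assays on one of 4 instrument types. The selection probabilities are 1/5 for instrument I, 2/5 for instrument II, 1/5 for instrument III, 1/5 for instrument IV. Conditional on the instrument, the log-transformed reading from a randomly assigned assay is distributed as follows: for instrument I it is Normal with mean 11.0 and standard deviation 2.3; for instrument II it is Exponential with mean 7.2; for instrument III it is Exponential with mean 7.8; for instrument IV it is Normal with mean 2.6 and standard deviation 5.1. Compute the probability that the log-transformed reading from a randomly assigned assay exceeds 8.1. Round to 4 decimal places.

0.4080

Conditional on each instrument, P(X > 8.1): I: 0.896322; II: 0.324652; III: 0.353999; IV: 0.140421.
By total probability, P(X > 8.1) = 0.2·0.896322 + 0.4·0.324652 + 0.2·0.353999 + 0.2·0.140421 = 0.408009.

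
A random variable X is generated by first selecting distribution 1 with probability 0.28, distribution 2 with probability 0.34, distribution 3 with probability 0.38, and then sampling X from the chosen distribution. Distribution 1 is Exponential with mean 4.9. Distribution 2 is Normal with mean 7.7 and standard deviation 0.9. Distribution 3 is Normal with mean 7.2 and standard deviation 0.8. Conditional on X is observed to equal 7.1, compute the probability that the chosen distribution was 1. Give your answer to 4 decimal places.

0.0417

Likelihoods f(7.1 | ·): 1: 0.0479204; 2: 0.354942; 3: 0.494797.
Posterior ∝ prior × likelihood. Numerator for 1: 0.28·0.0479204 = 0.0134177.
Normalizing constant: 0.28·0.0479204 + 0.34·0.354942 + 0.38·0.494797 = 0.322121.
P(1 | observation) = 0.0134177 / 0.322121 = 0.0416542.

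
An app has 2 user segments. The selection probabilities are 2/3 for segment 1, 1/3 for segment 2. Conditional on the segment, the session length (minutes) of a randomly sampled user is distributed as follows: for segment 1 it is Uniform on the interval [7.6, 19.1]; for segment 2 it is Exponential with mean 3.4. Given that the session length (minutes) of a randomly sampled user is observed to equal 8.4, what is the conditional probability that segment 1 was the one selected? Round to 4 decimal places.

0.8749

Likelihoods f(8.4 | ·): 1: 0.0869565; 2: 0.0248633.
Posterior ∝ prior × likelihood. Numerator for 1: 0.666667·0.0869565 = 0.057971.
Normalizing constant: 0.666667·0.0869565 + 0.333333·0.0248633 = 0.0662588.
P(1 | observation) = 0.057971 / 0.0662588 = 0.874918.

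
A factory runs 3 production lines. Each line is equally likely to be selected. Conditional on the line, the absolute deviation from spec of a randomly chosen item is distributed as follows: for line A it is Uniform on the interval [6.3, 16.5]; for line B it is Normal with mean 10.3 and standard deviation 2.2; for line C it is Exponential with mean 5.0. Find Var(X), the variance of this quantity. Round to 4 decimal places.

20.6433

Per component, A: μ=11.4, E[X²]=138.63; B: μ=10.3, E[X²]=110.93; C: μ=5, E[X²]=50.
E[X] = 0.333333·11.4 + 0.333333·10.3 + 0.333333·5 = 8.9.
E[X²] = 0.333333·138.63 + 0.333333·110.93 + 0.333333·50 = 99.8533.
Var(X) = E[X²] − (E[X])² = 99.8533 − 79.21 = 20.6433.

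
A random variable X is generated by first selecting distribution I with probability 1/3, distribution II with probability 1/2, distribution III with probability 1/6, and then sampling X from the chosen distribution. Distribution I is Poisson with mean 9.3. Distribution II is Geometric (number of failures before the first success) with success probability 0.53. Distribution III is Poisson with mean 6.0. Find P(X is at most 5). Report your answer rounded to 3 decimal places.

0.602

Conditional on each component, P(X ≤ 5): I: 0.0986498; II: 0.989221; III: 0.44568.
By total probability, P(X ≤ 5) = 0.333333·0.0986498 + 0.5·0.989221 + 0.166667·0.44568 = 0.601774.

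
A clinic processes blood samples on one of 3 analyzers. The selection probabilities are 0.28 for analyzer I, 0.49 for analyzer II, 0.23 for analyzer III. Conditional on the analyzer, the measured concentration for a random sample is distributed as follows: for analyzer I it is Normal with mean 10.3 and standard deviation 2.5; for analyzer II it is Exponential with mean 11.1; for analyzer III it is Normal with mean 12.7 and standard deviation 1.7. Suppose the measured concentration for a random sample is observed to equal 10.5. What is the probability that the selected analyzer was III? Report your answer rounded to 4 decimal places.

Likelihoods f(10.5 | ·): I: 0.159067; II: 0.0349831; III: 0.101577.
Posterior ∝ prior × likelihood. Numerator for III: 0.23·0.101577 = 0.0233627.
Normalizing constant: 0.28·0.159067 + 0.49·0.0349831 + 0.23·0.101577 = 0.0850432.
P(III | observation) = 0.0233627 / 0.0850432 = 0.274716.

0.2747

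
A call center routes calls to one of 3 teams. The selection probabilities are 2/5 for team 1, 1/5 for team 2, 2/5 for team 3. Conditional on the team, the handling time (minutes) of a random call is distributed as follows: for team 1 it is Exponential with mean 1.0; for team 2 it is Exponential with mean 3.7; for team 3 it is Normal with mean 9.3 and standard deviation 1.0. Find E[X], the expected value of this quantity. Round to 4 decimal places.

4.8600

Component means — 1: 1; 2: 3.7; 3: 9.3.
E[X] = 0.4·1 + 0.2·3.7 + 0.4·9.3 = 4.86.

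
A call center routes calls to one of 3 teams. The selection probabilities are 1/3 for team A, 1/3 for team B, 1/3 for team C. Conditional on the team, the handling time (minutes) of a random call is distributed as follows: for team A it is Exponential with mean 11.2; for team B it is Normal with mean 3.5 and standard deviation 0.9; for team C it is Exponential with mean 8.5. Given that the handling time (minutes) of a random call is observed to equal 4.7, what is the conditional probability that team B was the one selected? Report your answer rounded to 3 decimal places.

0.591

Likelihoods f(4.7 | ·): A: 0.0586859; B: 0.182233; C: 0.0676771.
Posterior ∝ prior × likelihood. Numerator for B: 0.333333·0.182233 = 0.0607445.
Normalizing constant: 0.333333·0.0586859 + 0.333333·0.182233 + 0.333333·0.0676771 = 0.102865.
P(B | observation) = 0.0607445 / 0.102865 = 0.590524.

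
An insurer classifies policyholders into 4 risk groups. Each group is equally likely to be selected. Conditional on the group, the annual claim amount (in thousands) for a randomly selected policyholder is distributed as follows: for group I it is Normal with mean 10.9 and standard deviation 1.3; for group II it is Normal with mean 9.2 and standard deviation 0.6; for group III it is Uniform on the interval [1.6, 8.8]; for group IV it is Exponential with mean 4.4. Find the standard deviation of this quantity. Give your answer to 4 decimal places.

Per component, I: μ=10.9, E[X²]=120.5; II: μ=9.2, E[X²]=85; III: μ=5.2, E[X²]=31.36; IV: μ=4.4, E[X²]=38.72.
E[X] = 0.25·10.9 + 0.25·9.2 + 0.25·5.2 + 0.25·4.4 = 7.425.
E[X²] = 0.25·120.5 + 0.25·85 + 0.25·31.36 + 0.25·38.72 = 68.895.
Var(X) = E[X²] − (E[X])² = 68.895 − 55.1306 = 13.7644.
SD(X) = √13.7644 = 3.71004.

3.7100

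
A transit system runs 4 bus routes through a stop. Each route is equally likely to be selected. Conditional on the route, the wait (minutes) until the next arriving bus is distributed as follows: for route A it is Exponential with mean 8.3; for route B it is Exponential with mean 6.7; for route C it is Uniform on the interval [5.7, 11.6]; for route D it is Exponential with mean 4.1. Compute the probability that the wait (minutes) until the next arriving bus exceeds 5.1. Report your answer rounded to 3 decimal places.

Conditional on each route, P(X > 5.1): A: 0.540934; B: 0.467108; C: 1; D: 0.288257.
By total probability, P(X > 5.1) = 0.25·0.540934 + 0.25·0.467108 + 0.25·1 + 0.25·0.288257 = 0.574075.

0.574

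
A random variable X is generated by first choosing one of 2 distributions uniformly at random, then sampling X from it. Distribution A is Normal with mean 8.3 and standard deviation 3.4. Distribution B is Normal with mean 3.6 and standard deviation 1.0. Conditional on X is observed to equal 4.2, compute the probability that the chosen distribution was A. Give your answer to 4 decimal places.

0.1454

Likelihoods f(4.2 | ·): A: 0.0567108; B: 0.333225.
Posterior ∝ prior × likelihood. Numerator for A: 0.5·0.0567108 = 0.0283554.
Normalizing constant: 0.5·0.0567108 + 0.5·0.333225 = 0.194968.
P(A | observation) = 0.0283554 / 0.194968 = 0.145436.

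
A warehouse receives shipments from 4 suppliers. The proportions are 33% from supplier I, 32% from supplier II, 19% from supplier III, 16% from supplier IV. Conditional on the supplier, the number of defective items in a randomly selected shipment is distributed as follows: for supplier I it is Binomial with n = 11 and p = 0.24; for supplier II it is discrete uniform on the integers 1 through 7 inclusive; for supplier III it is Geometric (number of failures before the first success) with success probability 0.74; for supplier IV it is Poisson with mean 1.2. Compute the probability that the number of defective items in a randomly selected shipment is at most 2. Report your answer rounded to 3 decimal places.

Conditional on each supplier, P(X ≤ 2): I: 0.486565; II: 0.285714; III: 0.982424; IV: 0.879487.
By total probability, P(X ≤ 2) = 0.33·0.486565 + 0.32·0.285714 + 0.19·0.982424 + 0.16·0.879487 = 0.579374.

0.579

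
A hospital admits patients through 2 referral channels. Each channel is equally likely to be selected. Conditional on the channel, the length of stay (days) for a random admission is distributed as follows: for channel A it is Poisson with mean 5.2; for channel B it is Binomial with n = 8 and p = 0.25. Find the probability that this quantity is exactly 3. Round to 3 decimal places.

0.168

Conditional on each channel, P(X = 3): A: 0.129279; B: 0.207642.
By total probability, P(X = 3) = 0.5·0.129279 + 0.5·0.207642 = 0.16846.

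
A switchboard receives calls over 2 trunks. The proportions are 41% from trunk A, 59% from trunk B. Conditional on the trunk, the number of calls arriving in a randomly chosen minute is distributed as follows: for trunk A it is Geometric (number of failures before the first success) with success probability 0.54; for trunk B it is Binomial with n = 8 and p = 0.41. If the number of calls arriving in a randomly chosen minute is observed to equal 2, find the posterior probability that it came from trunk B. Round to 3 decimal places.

0.714

Likelihoods P(X=2 | ·): A: 0.114264; B: 0.198535.
Posterior ∝ prior × likelihood. Numerator for B: 0.59·0.198535 = 0.117136.
Normalizing constant: 0.41·0.114264 + 0.59·0.198535 = 0.163984.
P(B | observation) = 0.117136 / 0.163984 = 0.714312.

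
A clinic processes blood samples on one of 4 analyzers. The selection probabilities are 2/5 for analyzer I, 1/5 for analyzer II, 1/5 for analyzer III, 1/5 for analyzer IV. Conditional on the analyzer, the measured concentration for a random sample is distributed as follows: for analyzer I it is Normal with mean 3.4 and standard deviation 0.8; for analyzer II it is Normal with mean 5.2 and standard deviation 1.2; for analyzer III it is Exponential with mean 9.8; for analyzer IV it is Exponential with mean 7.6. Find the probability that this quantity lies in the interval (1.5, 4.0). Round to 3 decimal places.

0.422

Conditional on each analyzer, P(1.5 < X < 4.0): I: 0.764598; II: 0.157632; III: 0.193207; IV: 0.230111.
By total probability, P(1.5 < X < 4.0) = 0.4·0.764598 + 0.2·0.157632 + 0.2·0.193207 + 0.2·0.230111 = 0.422029.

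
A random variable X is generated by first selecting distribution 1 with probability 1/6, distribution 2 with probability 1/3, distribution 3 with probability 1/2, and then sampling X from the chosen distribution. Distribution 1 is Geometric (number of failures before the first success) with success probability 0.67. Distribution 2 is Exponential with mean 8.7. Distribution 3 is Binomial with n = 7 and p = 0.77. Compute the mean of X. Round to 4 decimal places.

Component means — 1: 0.492537; 2: 8.7; 3: 5.39.
E[X] = 0.166667·0.492537 + 0.333333·8.7 + 0.5·5.39 = 5.67709.

5.6771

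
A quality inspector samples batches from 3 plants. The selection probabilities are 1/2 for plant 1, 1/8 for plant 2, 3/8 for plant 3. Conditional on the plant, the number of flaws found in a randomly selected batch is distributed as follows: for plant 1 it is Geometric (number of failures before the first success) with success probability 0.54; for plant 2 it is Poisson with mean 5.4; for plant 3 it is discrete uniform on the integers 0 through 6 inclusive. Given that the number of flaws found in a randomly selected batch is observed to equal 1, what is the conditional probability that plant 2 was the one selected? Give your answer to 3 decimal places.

Likelihoods P(X=1 | ·): 1: 0.2484; 2: 0.0243895; 3: 0.142857.
Posterior ∝ prior × likelihood. Numerator for 2: 0.125·0.0243895 = 0.00304869.
Normalizing constant: 0.5·0.2484 + 0.125·0.0243895 + 0.375·0.142857 = 0.18082.
P(2 | observation) = 0.00304869 / 0.18082 = 0.0168604.

0.017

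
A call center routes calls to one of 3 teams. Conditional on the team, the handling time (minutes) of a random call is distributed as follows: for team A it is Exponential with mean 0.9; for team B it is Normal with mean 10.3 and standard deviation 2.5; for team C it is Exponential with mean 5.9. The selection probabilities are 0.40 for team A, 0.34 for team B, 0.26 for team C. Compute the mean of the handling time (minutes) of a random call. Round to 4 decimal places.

Component means — A: 0.9; B: 10.3; C: 5.9.
E[X] = 0.4·0.9 + 0.34·10.3 + 0.26·5.9 = 5.396.

5.3960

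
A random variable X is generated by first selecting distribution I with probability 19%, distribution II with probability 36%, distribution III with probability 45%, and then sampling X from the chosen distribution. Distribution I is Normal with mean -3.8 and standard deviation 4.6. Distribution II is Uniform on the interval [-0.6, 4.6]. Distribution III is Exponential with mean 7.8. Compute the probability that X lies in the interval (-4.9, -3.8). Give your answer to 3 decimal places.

0.018

Conditional on each component, P(-4.9 < X < -3.8): I: 0.0944978; II: 0; III: 0.
By total probability, P(-4.9 < X < -3.8) = 0.19·0.0944978 + 0.36·0 + 0.45·0 = 0.0179546.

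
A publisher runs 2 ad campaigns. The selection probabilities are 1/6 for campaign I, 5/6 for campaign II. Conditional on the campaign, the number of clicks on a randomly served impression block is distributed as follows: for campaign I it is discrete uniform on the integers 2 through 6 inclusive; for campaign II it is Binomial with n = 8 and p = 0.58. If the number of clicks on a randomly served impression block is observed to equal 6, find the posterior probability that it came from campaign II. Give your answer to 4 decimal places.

0.8246

Likelihoods P(X=6 | ·): I: 0.2; II: 0.188029.
Posterior ∝ prior × likelihood. Numerator for II: 0.833333·0.188029 = 0.156691.
Normalizing constant: 0.166667·0.2 + 0.833333·0.188029 = 0.190024.
P(II | observation) = 0.156691 / 0.190024 = 0.824584.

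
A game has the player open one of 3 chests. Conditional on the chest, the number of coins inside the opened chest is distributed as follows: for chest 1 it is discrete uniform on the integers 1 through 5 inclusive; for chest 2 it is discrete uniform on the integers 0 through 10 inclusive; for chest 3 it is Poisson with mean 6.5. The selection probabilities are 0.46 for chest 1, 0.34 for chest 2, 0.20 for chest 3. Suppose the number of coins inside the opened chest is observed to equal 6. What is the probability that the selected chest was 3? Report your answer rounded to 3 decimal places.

0.505

Likelihoods P(X=6 | ·): 1: 0; 2: 0.0909091; 3: 0.157483.
Posterior ∝ prior × likelihood. Numerator for 3: 0.2·0.157483 = 0.0314966.
Normalizing constant: 0.46·0 + 0.34·0.0909091 + 0.2·0.157483 = 0.0624057.
P(3 | observation) = 0.0314966 / 0.0624057 = 0.504707.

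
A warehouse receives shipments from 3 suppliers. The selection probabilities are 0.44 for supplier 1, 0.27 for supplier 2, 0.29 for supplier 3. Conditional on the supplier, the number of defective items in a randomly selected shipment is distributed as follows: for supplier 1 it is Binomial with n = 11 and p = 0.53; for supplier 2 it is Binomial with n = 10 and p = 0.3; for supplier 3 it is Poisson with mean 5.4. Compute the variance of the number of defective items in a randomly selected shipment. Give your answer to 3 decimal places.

4.765

Per component, 1: μ=5.83, E[X²]=36.729; 2: μ=3, E[X²]=11.1; 3: μ=5.4, E[X²]=34.56.
E[X] = 0.44·5.83 + 0.27·3 + 0.29·5.4 = 4.9412.
E[X²] = 0.44·36.729 + 0.27·11.1 + 0.29·34.56 = 29.1802.
Var(X) = E[X²] − (E[X])² = 29.1802 − 24.4155 = 4.7647.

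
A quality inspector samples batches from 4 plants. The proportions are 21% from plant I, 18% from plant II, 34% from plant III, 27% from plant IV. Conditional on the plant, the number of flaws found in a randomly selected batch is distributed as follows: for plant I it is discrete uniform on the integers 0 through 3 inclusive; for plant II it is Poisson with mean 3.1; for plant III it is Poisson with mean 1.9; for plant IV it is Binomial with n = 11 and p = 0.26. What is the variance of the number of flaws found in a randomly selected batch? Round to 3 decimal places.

2.427

Per component, I: μ=1.5, E[X²]=3.5; II: μ=3.1, E[X²]=12.71; III: μ=1.9, E[X²]=5.51; IV: μ=2.86, E[X²]=10.296.
E[X] = 0.21·1.5 + 0.18·3.1 + 0.34·1.9 + 0.27·2.86 = 2.2912.
E[X²] = 0.21·3.5 + 0.18·12.71 + 0.34·5.51 + 0.27·10.296 = 7.67612.
Var(X) = E[X²] − (E[X])² = 7.67612 − 5.2496 = 2.42652.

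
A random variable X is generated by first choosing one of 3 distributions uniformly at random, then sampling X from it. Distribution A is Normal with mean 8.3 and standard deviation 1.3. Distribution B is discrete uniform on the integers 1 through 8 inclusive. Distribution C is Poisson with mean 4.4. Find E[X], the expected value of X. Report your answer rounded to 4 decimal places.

Component means — A: 8.3; B: 4.5; C: 4.4.
E[X] = 0.333333·8.3 + 0.333333·4.5 + 0.333333·4.4 = 5.73333.

5.7333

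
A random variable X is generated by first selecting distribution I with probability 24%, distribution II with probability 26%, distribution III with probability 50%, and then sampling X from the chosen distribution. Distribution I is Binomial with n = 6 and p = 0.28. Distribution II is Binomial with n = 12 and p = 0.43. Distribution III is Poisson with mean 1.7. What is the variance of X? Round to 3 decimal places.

Per component, I: μ=1.68, E[X²]=4.032; II: μ=5.16, E[X²]=29.5668; III: μ=1.7, E[X²]=4.59.
E[X] = 0.24·1.68 + 0.26·5.16 + 0.5·1.7 = 2.5948.
E[X²] = 0.24·4.032 + 0.26·29.5668 + 0.5·4.59 = 10.95.
Var(X) = E[X²] − (E[X])² = 10.95 − 6.73299 = 4.21706.

4.217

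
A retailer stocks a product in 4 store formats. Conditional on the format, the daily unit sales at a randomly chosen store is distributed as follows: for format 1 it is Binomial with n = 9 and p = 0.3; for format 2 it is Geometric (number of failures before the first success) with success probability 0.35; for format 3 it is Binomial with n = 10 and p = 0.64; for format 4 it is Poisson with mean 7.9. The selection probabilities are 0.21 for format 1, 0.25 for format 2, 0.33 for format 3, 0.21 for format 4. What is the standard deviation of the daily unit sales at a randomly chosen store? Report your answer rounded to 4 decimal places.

Per component, 1: μ=2.7, E[X²]=9.18; 2: μ=1.85714, E[X²]=8.7551; 3: μ=6.4, E[X²]=43.264; 4: μ=7.9, E[X²]=70.31.
E[X] = 0.21·2.7 + 0.25·1.85714 + 0.33·6.4 + 0.21·7.9 = 4.80229.
E[X²] = 0.21·9.18 + 0.25·8.7551 + 0.33·43.264 + 0.21·70.31 = 33.1588.
Var(X) = E[X²] − (E[X])² = 33.1588 − 23.0619 = 10.0968.
SD(X) = √10.0968 = 3.17755.

3.1776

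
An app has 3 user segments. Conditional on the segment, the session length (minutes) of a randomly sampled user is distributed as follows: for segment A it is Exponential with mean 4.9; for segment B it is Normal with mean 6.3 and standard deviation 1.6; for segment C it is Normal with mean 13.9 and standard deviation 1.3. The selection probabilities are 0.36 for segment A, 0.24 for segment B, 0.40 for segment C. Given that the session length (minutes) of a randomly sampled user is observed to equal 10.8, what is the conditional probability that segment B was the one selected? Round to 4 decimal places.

0.0699

Likelihoods f(10.8 | ·): A: 0.0225208; B: 0.00477663; C: 0.0178724.
Posterior ∝ prior × likelihood. Numerator for B: 0.24·0.00477663 = 0.00114639.
Normalizing constant: 0.36·0.0225208 + 0.24·0.00477663 + 0.4·0.0178724 = 0.0164028.
P(B | observation) = 0.00114639 / 0.0164028 = 0.0698898.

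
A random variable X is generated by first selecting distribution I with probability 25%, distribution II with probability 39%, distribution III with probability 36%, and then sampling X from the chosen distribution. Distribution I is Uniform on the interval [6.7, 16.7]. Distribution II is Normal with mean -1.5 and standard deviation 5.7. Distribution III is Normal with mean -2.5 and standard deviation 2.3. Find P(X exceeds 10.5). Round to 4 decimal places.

0.1619

Conditional on each component, P(X > 10.5): I: 0.62; II: 0.0176342; III: 7.92156e-09.
By total probability, P(X > 10.5) = 0.25·0.62 + 0.39·0.0176342 + 0.36·7.92156e-09 = 0.161877.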